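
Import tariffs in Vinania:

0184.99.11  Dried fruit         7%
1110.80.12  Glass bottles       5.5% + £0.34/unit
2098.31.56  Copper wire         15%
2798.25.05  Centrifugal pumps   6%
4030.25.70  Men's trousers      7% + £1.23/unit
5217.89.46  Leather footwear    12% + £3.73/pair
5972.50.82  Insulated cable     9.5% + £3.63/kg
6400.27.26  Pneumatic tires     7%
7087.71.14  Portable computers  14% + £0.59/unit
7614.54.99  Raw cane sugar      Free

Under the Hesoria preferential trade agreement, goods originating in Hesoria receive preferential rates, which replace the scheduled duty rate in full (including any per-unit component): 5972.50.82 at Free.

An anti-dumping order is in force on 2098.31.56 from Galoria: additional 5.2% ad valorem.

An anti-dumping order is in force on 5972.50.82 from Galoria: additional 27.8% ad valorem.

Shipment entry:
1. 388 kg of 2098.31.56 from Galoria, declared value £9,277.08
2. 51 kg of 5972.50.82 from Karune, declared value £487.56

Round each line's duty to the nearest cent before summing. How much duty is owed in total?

Line 1 (2098.31.56, Galoria, 388 kg, £9,277.08):
Base rate for 2098.31.56 is 15%.
Additional duty on 2098.31.56 from Galoria: +5.2%. Applied ad valorem rate: 15% + 5.2% = 20.2%.
Duty = £9,277.08 × 20.2% = £1,873.97.
Line 2 (5972.50.82, Karune, 51 kg, £487.56):
Base rate for 5972.50.82 is 9.5% + £3.63/kg.
5972.50.82 has an FTA preferential rate, but origin Karune is not Hesoria; base rate stands.
The additional-duty order on 5972.50.82 targets Galoria, not Karune; it does not apply.
Duty = £487.56 × 9.5% + 51 × £3.63 = £231.45.
Total = £1,873.97 + £231.45 = £2,105.42.

£2,105.42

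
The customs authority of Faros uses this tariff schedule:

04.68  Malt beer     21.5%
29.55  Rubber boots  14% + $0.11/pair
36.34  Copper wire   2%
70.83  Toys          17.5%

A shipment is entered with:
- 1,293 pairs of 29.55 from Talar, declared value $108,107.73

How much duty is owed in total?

Line 1 (29.55, Talar, 1,293 pairs, $108,107.73):
Base rate for 29.55 is 14% + $0.11/pair.
Duty = $108,107.73 × 14% + 1,293 × $0.11 = $15,277.31.

$15,277.31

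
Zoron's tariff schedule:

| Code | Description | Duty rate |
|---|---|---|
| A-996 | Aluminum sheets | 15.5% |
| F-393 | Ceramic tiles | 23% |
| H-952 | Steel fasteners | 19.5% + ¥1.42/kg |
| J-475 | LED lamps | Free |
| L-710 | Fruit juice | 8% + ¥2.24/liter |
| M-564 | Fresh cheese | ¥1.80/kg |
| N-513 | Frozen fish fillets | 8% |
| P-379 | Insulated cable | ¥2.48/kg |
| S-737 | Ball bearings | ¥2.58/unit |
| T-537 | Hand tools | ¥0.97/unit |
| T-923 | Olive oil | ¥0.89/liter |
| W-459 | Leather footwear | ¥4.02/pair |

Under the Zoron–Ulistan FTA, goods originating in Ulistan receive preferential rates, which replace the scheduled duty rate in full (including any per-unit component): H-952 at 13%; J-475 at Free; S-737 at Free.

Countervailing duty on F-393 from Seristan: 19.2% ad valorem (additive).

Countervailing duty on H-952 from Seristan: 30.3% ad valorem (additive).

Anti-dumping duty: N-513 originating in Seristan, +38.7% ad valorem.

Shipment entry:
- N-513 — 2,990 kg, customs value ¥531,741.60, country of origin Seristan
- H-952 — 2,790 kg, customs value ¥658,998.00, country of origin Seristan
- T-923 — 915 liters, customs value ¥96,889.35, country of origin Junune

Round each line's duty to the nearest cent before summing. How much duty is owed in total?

Line 1 (N-513, Seristan, 2,990 kg, ¥531,741.60):
Base rate for N-513 is 8%.
Additional duty on N-513 from Seristan: +38.7%. Applied ad valorem rate: 8% + 38.7% = 46.7%.
Duty = ¥531,741.60 × 46.7% = ¥248,323.33.
Line 2 (H-952, Seristan, 2,790 kg, ¥658,998.00):
Base rate for H-952 is 19.5% + ¥1.42/kg.
H-952 has an FTA preferential rate, but origin Seristan is not Ulistan; base rate stands.
Additional duty on H-952 from Seristan: +30.3%. Applied ad valorem rate: 19.5% + 30.3% = 49.8%.
Duty = ¥658,998.00 × 49.8% + 2,790 × ¥1.42 = ¥332,142.80.
Line 3 (T-923, Junune, 915 liters, ¥96,889.35):
Base rate for T-923 is ¥0.89/liter.
Duty = 915 × ¥0.89 = ¥814.35.
Total = ¥248,323.33 + ¥332,142.80 + ¥814.35 = ¥581,280.48.

¥581,280.48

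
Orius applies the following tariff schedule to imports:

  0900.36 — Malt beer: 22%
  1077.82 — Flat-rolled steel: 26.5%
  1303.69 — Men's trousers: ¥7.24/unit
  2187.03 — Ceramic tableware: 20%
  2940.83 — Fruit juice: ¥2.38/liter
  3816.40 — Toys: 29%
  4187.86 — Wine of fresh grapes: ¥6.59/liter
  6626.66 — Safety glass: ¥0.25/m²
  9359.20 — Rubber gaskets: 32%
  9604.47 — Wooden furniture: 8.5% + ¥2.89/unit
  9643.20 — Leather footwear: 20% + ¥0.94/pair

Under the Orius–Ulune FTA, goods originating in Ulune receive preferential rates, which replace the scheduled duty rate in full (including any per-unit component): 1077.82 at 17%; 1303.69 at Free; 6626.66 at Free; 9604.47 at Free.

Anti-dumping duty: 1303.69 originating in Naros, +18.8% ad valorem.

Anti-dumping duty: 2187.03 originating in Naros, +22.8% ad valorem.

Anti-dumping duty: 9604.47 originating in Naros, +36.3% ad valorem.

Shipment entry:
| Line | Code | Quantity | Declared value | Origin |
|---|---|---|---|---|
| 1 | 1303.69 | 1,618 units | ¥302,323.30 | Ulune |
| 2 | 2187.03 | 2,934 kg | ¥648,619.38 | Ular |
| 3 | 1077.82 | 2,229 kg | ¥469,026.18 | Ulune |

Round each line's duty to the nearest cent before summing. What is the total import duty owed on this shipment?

¥209,458.33

Line 1 (1303.69, Ulune, 1,618 units, ¥302,323.30):
Base rate for 1303.69 is ¥7.24/unit.
Origin Ulune qualifies under the Orius–Ulune agreement and 1303.69 is covered: preferential rate Free applies instead.
The additional-duty order on 1303.69 targets Naros, not Ulune; it does not apply.
Duty = ¥302,323.30 × 0% = ¥0.00.
Line 2 (2187.03, Ular, 2,934 kg, ¥648,619.38):
Base rate for 2187.03 is 20%.
The additional-duty order on 2187.03 targets Naros, not Ular; it does not apply.
Duty = ¥648,619.38 × 20% = ¥129,723.88.
Line 3 (1077.82, Ulune, 2,229 kg, ¥469,026.18):
Base rate for 1077.82 is 26.5%.
Origin Ulune qualifies under the Orius–Ulune agreement and 1077.82 is covered: preferential rate 17% applies instead.
Duty = ¥469,026.18 × 17% = ¥79,734.45.
Total = ¥0.00 + ¥129,723.88 + ¥79,734.45 = ¥209,458.33.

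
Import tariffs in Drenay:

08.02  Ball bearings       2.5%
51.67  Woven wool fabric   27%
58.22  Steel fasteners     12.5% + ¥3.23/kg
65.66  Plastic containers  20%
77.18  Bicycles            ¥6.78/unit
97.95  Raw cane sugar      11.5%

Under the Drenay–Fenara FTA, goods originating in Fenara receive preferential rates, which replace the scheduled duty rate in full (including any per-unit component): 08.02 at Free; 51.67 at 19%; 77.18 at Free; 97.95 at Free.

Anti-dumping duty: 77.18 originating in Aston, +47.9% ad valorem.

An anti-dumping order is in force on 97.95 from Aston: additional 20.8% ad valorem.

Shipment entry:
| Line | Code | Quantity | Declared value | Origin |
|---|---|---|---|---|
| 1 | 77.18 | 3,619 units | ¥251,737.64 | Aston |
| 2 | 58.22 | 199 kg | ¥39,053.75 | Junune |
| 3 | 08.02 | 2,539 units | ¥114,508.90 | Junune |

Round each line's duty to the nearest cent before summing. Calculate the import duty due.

¥153,506.36

Line 1 (77.18, Aston, 3,619 units, ¥251,737.64):
Base rate for 77.18 is ¥6.78/unit.
77.18 has an FTA preferential rate, but origin Aston is not Fenara; base rate stands.
Additional duty on 77.18 from Aston: +47.9% ad valorem. Applied ad valorem rate = 47.9%.
Duty = ¥251,737.64 × 47.9% + 3,619 × ¥6.78 = ¥145,119.15.
Line 2 (58.22, Junune, 199 kg, ¥39,053.75):
Base rate for 58.22 is 12.5% + ¥3.23/kg.
Duty = ¥39,053.75 × 12.5% + 199 × ¥3.23 = ¥5,524.49.
Line 3 (08.02, Junune, 2,539 units, ¥114,508.90):
Base rate for 08.02 is 2.5%.
08.02 has an FTA preferential rate, but origin Junune is not Fenara; base rate stands.
Duty = ¥114,508.90 × 2.5% = ¥2,862.72.
Total = ¥145,119.15 + ¥5,524.49 + ¥2,862.72 = ¥153,506.36.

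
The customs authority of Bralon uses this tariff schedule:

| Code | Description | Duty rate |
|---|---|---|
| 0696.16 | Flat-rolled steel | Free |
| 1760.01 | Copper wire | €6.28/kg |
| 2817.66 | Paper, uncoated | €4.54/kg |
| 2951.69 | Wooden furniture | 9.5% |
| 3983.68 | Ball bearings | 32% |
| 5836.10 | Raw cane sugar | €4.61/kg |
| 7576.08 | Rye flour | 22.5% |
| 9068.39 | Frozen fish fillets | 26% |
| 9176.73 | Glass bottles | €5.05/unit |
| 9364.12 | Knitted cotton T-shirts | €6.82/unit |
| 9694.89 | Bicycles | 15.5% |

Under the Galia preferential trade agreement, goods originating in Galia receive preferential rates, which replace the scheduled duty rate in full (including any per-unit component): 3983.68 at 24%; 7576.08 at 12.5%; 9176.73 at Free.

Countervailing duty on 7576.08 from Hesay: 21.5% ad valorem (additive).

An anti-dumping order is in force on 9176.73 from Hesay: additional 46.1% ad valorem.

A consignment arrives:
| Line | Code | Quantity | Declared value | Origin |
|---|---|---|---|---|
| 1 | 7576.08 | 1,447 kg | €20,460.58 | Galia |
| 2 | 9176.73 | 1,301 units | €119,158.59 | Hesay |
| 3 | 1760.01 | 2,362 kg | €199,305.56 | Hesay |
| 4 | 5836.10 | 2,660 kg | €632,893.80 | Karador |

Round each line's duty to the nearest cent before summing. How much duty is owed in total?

Line 1 (7576.08, Galia, 1,447 kg, €20,460.58):
Base rate for 7576.08 is 22.5%.
Origin Galia qualifies under the Bralon–Galia agreement and 7576.08 is covered: preferential rate 12.5% applies instead.
The additional-duty order on 7576.08 targets Hesay, not Galia; it does not apply.
Duty = €20,460.58 × 12.5% = €2,557.57.
Line 2 (9176.73, Hesay, 1,301 units, €119,158.59):
Base rate for 9176.73 is €5.05/unit.
9176.73 has an FTA preferential rate, but origin Hesay is not Galia; base rate stands.
Additional duty on 9176.73 from Hesay: +46.1% ad valorem. Applied ad valorem rate = 46.1%.
Duty = €119,158.59 × 46.1% + 1,301 × €5.05 = €61,502.16.
Line 3 (1760.01, Hesay, 2,362 kg, €199,305.56):
Base rate for 1760.01 is €6.28/kg.
Duty = 2,362 × €6.28 = €14,833.36.
Line 4 (5836.10, Karador, 2,660 kg, €632,893.80):
Base rate for 5836.10 is €4.61/kg.
Duty = 2,660 × €4.61 = €12,262.60.
Total = €2,557.57 + €61,502.16 + €14,833.36 + €12,262.60 = €91,155.69.

€91,155.69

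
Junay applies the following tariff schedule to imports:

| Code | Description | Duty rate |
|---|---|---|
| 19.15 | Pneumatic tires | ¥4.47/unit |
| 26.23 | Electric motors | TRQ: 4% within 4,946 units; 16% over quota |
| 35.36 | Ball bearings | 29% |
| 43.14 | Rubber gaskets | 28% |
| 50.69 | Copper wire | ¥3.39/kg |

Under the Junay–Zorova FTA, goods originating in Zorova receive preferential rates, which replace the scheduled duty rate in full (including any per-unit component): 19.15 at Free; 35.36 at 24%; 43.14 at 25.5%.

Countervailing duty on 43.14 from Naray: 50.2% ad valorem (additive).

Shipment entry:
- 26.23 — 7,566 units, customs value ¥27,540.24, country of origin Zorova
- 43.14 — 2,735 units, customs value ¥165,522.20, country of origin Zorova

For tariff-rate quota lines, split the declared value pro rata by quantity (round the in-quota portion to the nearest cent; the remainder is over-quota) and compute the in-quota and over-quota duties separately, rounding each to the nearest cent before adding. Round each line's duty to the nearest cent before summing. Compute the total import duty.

¥44,454.19

Line 1 (26.23, Zorova, 7,566 units, ¥27,540.24):
Code 26.23 is under a tariff-rate quota (threshold 4,946 units). In-quota: 4,946 units at 4%; over-quota: 2,620 units at 16%.
Pro-rata value split: in-quota = ¥27,540.24 × 4,946/7,566 = ¥18,003.44; over-quota = ¥27,540.24 − ¥18,003.44 = ¥9,536.80.
In-quota duty = ¥18,003.44 × 4% = ¥720.14. Over-quota duty = ¥9,536.80 × 16% = ¥1,525.89.
Line duty = ¥720.14 + ¥1,525.89 = ¥2,246.03.
Line 2 (43.14, Zorova, 2,735 units, ¥165,522.20):
Base rate for 43.14 is 28%.
Origin Zorova qualifies under the Junay–Zorova agreement and 43.14 is covered: preferential rate 25.5% applies instead.
The additional-duty order on 43.14 targets Naray, not Zorova; it does not apply.
Duty = ¥165,522.20 × 25.5% = ¥42,208.16.
Total = ¥2,246.03 + ¥42,208.16 = ¥44,454.19.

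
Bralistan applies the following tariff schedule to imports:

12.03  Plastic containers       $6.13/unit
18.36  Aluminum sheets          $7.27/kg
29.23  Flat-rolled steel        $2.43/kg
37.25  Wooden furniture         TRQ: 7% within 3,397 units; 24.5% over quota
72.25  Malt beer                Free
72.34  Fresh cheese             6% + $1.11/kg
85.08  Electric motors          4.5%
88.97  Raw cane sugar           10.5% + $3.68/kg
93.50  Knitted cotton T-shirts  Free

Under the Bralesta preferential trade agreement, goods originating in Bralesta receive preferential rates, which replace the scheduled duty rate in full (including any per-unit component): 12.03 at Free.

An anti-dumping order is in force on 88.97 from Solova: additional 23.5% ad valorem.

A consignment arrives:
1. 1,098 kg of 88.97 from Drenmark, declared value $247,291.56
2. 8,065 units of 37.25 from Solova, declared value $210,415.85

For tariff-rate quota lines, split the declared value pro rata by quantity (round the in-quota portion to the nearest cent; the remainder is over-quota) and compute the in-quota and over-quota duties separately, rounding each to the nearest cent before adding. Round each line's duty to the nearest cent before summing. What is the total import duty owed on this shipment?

Line 1 (88.97, Drenmark, 1,098 kg, $247,291.56):
Base rate for 88.97 is 10.5% + $3.68/kg.
The additional-duty order on 88.97 targets Solova, not Drenmark; it does not apply.
Duty = $247,291.56 × 10.5% + 1,098 × $3.68 = $30,006.25.
Line 2 (37.25, Solova, 8,065 units, $210,415.85):
Code 37.25 is under a tariff-rate quota (threshold 3,397 units). In-quota: 3,397 units at 7%; over-quota: 4,668 units at 24.5%.
Pro-rata value split: in-quota = $210,415.85 × 3,397/8,065 = $88,627.73; over-quota = $210,415.85 − $88,627.73 = $121,788.12.
In-quota duty = $88,627.73 × 7% = $6,203.94. Over-quota duty = $121,788.12 × 24.5% = $29,838.09.
Line duty = $6,203.94 + $29,838.09 = $36,042.03.
Total = $30,006.25 + $36,042.03 = $66,048.28.

$66,048.28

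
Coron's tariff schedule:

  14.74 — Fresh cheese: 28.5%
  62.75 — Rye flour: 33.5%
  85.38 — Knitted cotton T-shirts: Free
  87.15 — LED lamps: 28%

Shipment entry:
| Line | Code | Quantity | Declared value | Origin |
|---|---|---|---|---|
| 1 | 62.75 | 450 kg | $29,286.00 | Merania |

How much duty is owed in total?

$9,810.81

Line 1 (62.75, Merania, 450 kg, $29,286.00):
Base rate for 62.75 is 33.5%.
Duty = $29,286.00 × 33.5% = $9,810.81.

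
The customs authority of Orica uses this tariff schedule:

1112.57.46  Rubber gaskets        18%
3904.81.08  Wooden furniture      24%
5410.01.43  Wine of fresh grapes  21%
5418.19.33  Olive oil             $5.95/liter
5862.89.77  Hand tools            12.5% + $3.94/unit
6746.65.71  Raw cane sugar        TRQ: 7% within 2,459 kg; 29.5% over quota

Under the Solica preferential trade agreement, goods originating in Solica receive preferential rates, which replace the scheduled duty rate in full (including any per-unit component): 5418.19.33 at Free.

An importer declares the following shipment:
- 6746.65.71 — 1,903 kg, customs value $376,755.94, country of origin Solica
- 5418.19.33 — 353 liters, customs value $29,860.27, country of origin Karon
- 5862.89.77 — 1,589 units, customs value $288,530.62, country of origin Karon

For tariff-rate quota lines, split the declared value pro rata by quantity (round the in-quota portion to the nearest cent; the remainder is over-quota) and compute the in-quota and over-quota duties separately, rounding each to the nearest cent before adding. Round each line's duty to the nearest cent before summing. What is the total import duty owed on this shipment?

Line 1 (6746.65.71, Solica, 1,903 kg, $376,755.94):
Code 6746.65.71 is under a tariff-rate quota (threshold 2,459 kg). Quantity 1,903 kg is within the quota, so the in-quota rate 7% applies to the full value.
Duty = $376,755.94 × 7% = $26,372.92.
Line 2 (5418.19.33, Karon, 353 liters, $29,860.27):
Base rate for 5418.19.33 is $5.95/liter.
5418.19.33 has an FTA preferential rate, but origin Karon is not Solica; base rate stands.
Duty = 353 × $5.95 = $2,100.35.
Line 3 (5862.89.77, Karon, 1,589 units, $288,530.62):
Base rate for 5862.89.77 is 12.5% + $3.94/unit.
Duty = $288,530.62 × 12.5% + 1,589 × $3.94 = $42,326.99.
Total = $26,372.92 + $2,100.35 + $42,326.99 = $70,800.26.

$70,800.26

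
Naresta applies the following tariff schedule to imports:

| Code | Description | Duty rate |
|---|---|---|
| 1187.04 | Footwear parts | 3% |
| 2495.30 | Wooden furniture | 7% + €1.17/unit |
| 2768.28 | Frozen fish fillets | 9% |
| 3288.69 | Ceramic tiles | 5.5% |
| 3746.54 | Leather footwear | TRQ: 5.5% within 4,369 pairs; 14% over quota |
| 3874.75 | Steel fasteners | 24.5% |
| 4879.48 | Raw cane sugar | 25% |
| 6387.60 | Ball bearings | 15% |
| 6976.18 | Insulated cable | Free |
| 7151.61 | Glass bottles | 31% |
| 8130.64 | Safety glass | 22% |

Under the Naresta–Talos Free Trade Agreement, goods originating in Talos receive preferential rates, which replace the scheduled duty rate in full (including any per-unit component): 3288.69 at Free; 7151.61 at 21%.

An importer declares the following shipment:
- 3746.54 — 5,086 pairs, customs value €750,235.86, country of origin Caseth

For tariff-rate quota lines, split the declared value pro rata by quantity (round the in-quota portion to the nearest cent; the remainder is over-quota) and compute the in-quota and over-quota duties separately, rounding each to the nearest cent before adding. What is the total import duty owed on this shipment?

€50,252.97

Line 1 (3746.54, Caseth, 5,086 pairs, €750,235.86):
Code 3746.54 is under a tariff-rate quota (threshold 4,369 pairs). In-quota: 4,369 pairs at 5.5%; over-quota: 717 pairs at 14%.
Pro-rata value split: in-quota = €750,235.86 × 4,369/5,086 = €644,471.19; over-quota = €750,235.86 − €644,471.19 = €105,764.67.
In-quota duty = €644,471.19 × 5.5% = €35,445.92. Over-quota duty = €105,764.67 × 14% = €14,807.05.
Line duty = €35,445.92 + €14,807.05 = €50,252.97.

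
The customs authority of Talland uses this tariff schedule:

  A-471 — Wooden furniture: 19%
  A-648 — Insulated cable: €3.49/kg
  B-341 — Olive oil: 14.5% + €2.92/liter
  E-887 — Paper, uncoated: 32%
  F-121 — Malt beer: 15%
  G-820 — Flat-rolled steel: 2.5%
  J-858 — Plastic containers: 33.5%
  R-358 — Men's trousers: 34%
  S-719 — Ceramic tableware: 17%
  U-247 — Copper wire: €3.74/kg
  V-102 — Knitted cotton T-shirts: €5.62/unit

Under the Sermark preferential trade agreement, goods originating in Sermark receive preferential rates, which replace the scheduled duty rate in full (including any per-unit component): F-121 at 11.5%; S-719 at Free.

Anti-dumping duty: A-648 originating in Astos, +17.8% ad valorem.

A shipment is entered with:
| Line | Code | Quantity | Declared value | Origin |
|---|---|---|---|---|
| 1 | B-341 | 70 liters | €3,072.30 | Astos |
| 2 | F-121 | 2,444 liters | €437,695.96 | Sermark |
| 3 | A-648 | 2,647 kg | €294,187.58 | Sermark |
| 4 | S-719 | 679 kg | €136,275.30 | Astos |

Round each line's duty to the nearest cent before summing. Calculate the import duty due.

€83,389.75

Line 1 (B-341, Astos, 70 liters, €3,072.30):
Base rate for B-341 is 14.5% + €2.92/liter.
Duty = €3,072.30 × 14.5% + 70 × €2.92 = €649.88.
Line 2 (F-121, Sermark, 2,444 liters, €437,695.96):
Base rate for F-121 is 15%.
Origin Sermark qualifies under the Talland–Sermark agreement and F-121 is covered: preferential rate 11.5% applies instead.
Duty = €437,695.96 × 11.5% = €50,335.04.
Line 3 (A-648, Sermark, 2,647 kg, €294,187.58):
Base rate for A-648 is €3.49/kg.
Origin Sermark is the FTA partner but A-648 is not on the preference list; base rate stands.
The additional-duty order on A-648 targets Astos, not Sermark; it does not apply.
Duty = 2,647 × €3.49 = €9,238.03.
Line 4 (S-719, Astos, 679 kg, €136,275.30):
Base rate for S-719 is 17%.
S-719 has an FTA preferential rate, but origin Astos is not Sermark; base rate stands.
Duty = €136,275.30 × 17% = €23,166.80.
Total = €649.88 + €50,335.04 + €9,238.03 + €23,166.80 = €83,389.75.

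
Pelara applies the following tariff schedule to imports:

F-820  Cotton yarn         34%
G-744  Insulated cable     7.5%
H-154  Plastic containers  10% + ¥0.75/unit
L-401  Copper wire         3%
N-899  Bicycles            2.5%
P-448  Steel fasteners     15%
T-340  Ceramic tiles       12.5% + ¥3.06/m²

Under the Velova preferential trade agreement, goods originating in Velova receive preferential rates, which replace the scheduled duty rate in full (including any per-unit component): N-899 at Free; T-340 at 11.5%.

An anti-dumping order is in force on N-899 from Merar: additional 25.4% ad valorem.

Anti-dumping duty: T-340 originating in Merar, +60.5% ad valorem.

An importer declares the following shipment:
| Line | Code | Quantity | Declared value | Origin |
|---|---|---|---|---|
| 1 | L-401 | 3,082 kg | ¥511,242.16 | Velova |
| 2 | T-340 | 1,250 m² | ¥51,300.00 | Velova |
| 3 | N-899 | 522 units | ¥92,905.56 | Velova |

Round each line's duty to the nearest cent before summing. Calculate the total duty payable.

¥21,236.76

Line 1 (L-401, Velova, 3,082 kg, ¥511,242.16):
Base rate for L-401 is 3%.
Origin Velova is the FTA partner but L-401 is not on the preference list; base rate stands.
Duty = ¥511,242.16 × 3% = ¥15,337.26.
Line 2 (T-340, Velova, 1,250 m², ¥51,300.00):
Base rate for T-340 is 12.5% + ¥3.06/m².
Origin Velova qualifies under the Pelara–Velova agreement and T-340 is covered: preferential rate 11.5% applies instead.
The additional-duty order on T-340 targets Merar, not Velova; it does not apply.
Duty = ¥51,300.00 × 11.5% = ¥5,899.50.
Line 3 (N-899, Velova, 522 units, ¥92,905.56):
Base rate for N-899 is 2.5%.
Origin Velova qualifies under the Pelara–Velova agreement and N-899 is covered: preferential rate Free applies instead.
The additional-duty order on N-899 targets Merar, not Velova; it does not apply.
Duty = ¥92,905.56 × 0% = ¥0.00.
Total = ¥15,337.26 + ¥5,899.50 + ¥0.00 = ¥21,236.76.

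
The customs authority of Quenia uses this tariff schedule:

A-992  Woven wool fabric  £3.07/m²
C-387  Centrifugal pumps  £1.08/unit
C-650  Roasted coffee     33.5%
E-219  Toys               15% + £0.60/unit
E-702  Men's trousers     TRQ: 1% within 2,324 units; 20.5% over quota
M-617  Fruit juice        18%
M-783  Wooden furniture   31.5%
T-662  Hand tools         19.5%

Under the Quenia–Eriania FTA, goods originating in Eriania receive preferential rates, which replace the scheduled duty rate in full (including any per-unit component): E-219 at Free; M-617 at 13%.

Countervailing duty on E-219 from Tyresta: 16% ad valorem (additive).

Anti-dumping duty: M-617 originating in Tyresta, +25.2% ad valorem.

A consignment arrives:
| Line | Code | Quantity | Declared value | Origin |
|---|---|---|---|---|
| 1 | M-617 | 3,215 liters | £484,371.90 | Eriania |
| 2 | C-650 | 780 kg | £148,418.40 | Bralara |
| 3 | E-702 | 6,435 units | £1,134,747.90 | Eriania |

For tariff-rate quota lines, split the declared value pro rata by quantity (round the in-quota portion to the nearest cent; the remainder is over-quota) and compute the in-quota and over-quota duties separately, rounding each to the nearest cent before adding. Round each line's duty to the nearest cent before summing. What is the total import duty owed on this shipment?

Line 1 (M-617, Eriania, 3,215 liters, £484,371.90):
Base rate for M-617 is 18%.
Origin Eriania qualifies under the Quenia–Eriania agreement and M-617 is covered: preferential rate 13% applies instead.
The additional-duty order on M-617 targets Tyresta, not Eriania; it does not apply.
Duty = £484,371.90 × 13% = £62,968.35.
Line 2 (C-650, Bralara, 780 kg, £148,418.40):
Base rate for C-650 is 33.5%.
Duty = £148,418.40 × 33.5% = £49,720.16.
Line 3 (E-702, Eriania, 6,435 units, £1,134,747.90):
Code E-702 is under a tariff-rate quota (threshold 2,324 units). In-quota: 2,324 units at 1%; over-quota: 4,111 units at 20.5%.
Pro-rata value split: in-quota = £1,134,747.90 × 2,324/6,435 = £409,814.16; over-quota = £1,134,747.90 − £409,814.16 = £724,933.74.
In-quota duty = £409,814.16 × 1% = £4,098.14. Over-quota duty = £724,933.74 × 20.5% = £148,611.42.
Line duty = £4,098.14 + £148,611.42 = £152,709.56.
Total = £62,968.35 + £49,720.16 + £152,709.56 = £265,398.07.

£265,398.07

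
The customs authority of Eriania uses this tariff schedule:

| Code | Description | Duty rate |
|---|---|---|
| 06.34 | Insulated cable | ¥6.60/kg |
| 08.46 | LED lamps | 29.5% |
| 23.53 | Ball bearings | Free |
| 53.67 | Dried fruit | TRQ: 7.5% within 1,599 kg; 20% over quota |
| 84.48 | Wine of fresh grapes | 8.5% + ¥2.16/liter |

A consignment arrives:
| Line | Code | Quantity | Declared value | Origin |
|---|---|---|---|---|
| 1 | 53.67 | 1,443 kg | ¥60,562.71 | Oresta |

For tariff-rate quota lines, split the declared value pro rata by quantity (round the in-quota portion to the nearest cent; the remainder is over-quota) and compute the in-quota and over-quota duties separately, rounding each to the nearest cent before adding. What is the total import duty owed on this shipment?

Line 1 (53.67, Oresta, 1,443 kg, ¥60,562.71):
Code 53.67 is under a tariff-rate quota (threshold 1,599 kg). Quantity 1,443 kg is within the quota, so the in-quota rate 7.5% applies to the full value.
Duty = ¥60,562.71 × 7.5% = ¥4,542.20.

¥4,542.20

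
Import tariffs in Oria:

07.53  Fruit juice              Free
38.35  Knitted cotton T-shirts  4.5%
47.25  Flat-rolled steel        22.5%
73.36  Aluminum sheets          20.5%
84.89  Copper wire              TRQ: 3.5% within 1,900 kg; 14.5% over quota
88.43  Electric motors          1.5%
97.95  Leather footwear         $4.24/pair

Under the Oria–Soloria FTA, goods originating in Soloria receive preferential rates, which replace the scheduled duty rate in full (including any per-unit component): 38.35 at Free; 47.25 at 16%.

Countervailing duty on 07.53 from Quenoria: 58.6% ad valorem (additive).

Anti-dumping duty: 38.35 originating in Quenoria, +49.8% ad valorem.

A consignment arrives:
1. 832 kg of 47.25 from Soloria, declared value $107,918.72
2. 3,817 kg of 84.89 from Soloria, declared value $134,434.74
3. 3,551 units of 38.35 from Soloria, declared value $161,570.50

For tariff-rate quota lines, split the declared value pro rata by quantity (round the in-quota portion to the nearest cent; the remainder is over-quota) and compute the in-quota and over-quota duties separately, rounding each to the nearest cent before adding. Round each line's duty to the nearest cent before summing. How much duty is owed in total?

$29,399.06

Line 1 (47.25, Soloria, 832 kg, $107,918.72):
Base rate for 47.25 is 22.5%.
Origin Soloria qualifies under the Oria–Soloria agreement and 47.25 is covered: preferential rate 16% applies instead.
Duty = $107,918.72 × 16% = $17,267.00.
Line 2 (84.89, Soloria, 3,817 kg, $134,434.74):
Code 84.89 is under a tariff-rate quota (threshold 1,900 kg). In-quota: 1,900 kg at 3.5%; over-quota: 1,917 kg at 14.5%.
Pro-rata value split: in-quota = $134,434.74 × 1,900/3,817 = $66,918.00; over-quota = $134,434.74 − $66,918.00 = $67,516.74.
In-quota duty = $66,918.00 × 3.5% = $2,342.13. Over-quota duty = $67,516.74 × 14.5% = $9,789.93.
Line duty = $2,342.13 + $9,789.93 = $12,132.06.
Line 3 (38.35, Soloria, 3,551 units, $161,570.50):
Base rate for 38.35 is 4.5%.
Origin Soloria qualifies under the Oria–Soloria agreement and 38.35 is covered: preferential rate Free applies instead.
The additional-duty order on 38.35 targets Quenoria, not Soloria; it does not apply.
Duty = $161,570.50 × 0% = $0.00.
Total = $17,267.00 + $12,132.06 + $0.00 = $29,399.06.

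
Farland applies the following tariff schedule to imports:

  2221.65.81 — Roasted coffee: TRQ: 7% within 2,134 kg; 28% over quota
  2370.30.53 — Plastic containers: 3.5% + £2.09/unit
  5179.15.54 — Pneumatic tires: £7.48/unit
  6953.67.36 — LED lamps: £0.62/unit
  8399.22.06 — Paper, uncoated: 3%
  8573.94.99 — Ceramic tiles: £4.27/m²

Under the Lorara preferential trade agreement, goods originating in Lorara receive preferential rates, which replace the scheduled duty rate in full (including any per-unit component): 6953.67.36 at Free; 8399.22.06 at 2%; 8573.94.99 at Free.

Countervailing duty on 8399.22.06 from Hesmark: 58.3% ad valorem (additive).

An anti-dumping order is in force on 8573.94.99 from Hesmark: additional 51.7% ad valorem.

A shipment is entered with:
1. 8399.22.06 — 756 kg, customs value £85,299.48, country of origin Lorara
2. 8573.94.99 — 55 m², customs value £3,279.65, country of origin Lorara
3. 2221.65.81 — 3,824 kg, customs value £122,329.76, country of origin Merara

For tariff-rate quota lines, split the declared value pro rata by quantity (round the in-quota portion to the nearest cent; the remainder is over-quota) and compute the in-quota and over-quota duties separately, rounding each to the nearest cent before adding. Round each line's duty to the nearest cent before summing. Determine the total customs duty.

Line 1 (8399.22.06, Lorara, 756 kg, £85,299.48):
Base rate for 8399.22.06 is 3%.
Origin Lorara qualifies under the Farland–Lorara agreement and 8399.22.06 is covered: preferential rate 2% applies instead.
The additional-duty order on 8399.22.06 targets Hesmark, not Lorara; it does not apply.
Duty = £85,299.48 × 2% = £1,705.99.
Line 2 (8573.94.99, Lorara, 55 m², £3,279.65):
Base rate for 8573.94.99 is £4.27/m².
Origin Lorara qualifies under the Farland–Lorara agreement and 8573.94.99 is covered: preferential rate Free applies instead.
The additional-duty order on 8573.94.99 targets Hesmark, not Lorara; it does not apply.
Duty = £3,279.65 × 0% = £0.00.
Line 3 (2221.65.81, Merara, 3,824 kg, £122,329.76):
Code 2221.65.81 is under a tariff-rate quota (threshold 2,134 kg). In-quota: 2,134 kg at 7%; over-quota: 1,690 kg at 28%.
Pro-rata value split: in-quota = £122,329.76 × 2,134/3,824 = £68,266.66; over-quota = £122,329.76 − £68,266.66 = £54,063.10.
In-quota duty = £68,266.66 × 7% = £4,778.67. Over-quota duty = £54,063.10 × 28% = £15,137.67.
Line duty = £4,778.67 + £15,137.67 = £19,916.34.
Total = £1,705.99 + £0.00 + £19,916.34 = £21,622.33.

£21,622.33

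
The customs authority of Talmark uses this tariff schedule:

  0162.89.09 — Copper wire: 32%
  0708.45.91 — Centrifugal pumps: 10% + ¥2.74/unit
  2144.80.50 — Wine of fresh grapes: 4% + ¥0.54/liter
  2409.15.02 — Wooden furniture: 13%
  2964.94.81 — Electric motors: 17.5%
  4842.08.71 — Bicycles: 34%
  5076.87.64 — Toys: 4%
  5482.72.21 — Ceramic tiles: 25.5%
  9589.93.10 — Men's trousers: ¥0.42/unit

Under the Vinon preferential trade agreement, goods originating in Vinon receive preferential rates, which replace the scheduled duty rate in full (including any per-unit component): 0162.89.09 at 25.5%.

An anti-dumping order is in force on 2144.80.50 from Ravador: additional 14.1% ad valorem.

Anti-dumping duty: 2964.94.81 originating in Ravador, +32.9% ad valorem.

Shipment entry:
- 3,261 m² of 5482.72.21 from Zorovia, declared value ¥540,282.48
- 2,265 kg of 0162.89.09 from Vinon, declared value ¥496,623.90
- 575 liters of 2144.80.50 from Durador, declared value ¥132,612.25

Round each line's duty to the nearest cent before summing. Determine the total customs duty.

¥270,026.11

Line 1 (5482.72.21, Zorovia, 3,261 m², ¥540,282.48):
Base rate for 5482.72.21 is 25.5%.
Duty = ¥540,282.48 × 25.5% = ¥137,772.03.
Line 2 (0162.89.09, Vinon, 2,265 kg, ¥496,623.90):
Base rate for 0162.89.09 is 32%.
Origin Vinon qualifies under the Talmark–Vinon agreement and 0162.89.09 is covered: preferential rate 25.5% applies instead.
Duty = ¥496,623.90 × 25.5% = ¥126,639.09.
Line 3 (2144.80.50, Durador, 575 liters, ¥132,612.25):
Base rate for 2144.80.50 is 4% + ¥0.54/liter.
The additional-duty order on 2144.80.50 targets Ravador, not Durador; it does not apply.
Duty = ¥132,612.25 × 4% + 575 × ¥0.54 = ¥5,614.99.
Total = ¥137,772.03 + ¥126,639.09 + ¥5,614.99 = ¥270,026.11.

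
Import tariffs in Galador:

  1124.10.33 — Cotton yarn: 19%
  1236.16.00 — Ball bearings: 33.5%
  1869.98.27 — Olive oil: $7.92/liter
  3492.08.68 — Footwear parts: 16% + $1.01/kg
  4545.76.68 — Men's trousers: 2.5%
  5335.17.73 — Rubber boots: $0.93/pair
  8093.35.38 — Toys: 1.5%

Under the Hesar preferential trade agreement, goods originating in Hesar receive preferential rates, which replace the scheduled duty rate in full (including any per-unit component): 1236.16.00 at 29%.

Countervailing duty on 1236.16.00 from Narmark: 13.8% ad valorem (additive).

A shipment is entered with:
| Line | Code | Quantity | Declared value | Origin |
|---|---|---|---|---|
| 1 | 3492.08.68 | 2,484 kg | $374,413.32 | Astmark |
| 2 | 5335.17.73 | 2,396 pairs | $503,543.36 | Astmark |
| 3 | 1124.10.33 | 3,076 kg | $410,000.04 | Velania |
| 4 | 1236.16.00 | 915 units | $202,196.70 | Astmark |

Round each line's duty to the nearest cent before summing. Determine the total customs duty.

$210,279.15

Line 1 (3492.08.68, Astmark, 2,484 kg, $374,413.32):
Base rate for 3492.08.68 is 16% + $1.01/kg.
Duty = $374,413.32 × 16% + 2,484 × $1.01 = $62,414.97.
Line 2 (5335.17.73, Astmark, 2,396 pairs, $503,543.36):
Base rate for 5335.17.73 is $0.93/pair.
Duty = 2,396 × $0.93 = $2,228.28.
Line 3 (1124.10.33, Velania, 3,076 kg, $410,000.04):
Base rate for 1124.10.33 is 19%.
Duty = $410,000.04 × 19% = $77,900.01.
Line 4 (1236.16.00, Astmark, 915 units, $202,196.70):
Base rate for 1236.16.00 is 33.5%.
1236.16.00 has an FTA preferential rate, but origin Astmark is not Hesar; base rate stands.
The additional-duty order on 1236.16.00 targets Narmark, not Astmark; it does not apply.
Duty = $202,196.70 × 33.5% = $67,735.89.
Total = $62,414.97 + $2,228.28 + $77,900.01 + $67,735.89 = $210,279.15.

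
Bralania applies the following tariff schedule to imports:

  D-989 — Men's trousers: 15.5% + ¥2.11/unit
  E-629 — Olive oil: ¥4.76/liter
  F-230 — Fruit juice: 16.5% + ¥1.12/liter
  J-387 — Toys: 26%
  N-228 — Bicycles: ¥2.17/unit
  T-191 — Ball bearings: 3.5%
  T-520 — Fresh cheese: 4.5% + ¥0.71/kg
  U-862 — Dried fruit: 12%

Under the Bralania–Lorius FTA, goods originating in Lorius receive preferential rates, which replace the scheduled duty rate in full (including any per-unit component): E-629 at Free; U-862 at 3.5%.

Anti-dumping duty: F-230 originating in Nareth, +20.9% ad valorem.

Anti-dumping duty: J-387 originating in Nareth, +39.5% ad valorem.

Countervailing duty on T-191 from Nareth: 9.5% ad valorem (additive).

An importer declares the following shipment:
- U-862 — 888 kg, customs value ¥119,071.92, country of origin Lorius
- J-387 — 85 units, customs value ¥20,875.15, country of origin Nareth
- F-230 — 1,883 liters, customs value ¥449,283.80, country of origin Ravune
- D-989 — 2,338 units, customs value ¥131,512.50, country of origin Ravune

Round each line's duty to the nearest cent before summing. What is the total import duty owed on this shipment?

Line 1 (U-862, Lorius, 888 kg, ¥119,071.92):
Base rate for U-862 is 12%.
Origin Lorius qualifies under the Bralania–Lorius agreement and U-862 is covered: preferential rate 3.5% applies instead.
Duty = ¥119,071.92 × 3.5% = ¥4,167.52.
Line 2 (J-387, Nareth, 85 units, ¥20,875.15):
Base rate for J-387 is 26%.
Additional duty on J-387 from Nareth: +39.5%. Applied ad valorem rate: 26% + 39.5% = 65.5%.
Duty = ¥20,875.15 × 65.5% = ¥13,673.22.
Line 3 (F-230, Ravune, 1,883 liters, ¥449,283.80):
Base rate for F-230 is 16.5% + ¥1.12/liter.
The additional-duty order on F-230 targets Nareth, not Ravune; it does not apply.
Duty = ¥449,283.80 × 16.5% + 1,883 × ¥1.12 = ¥76,240.79.
Line 4 (D-989, Ravune, 2,338 units, ¥131,512.50):
Base rate for D-989 is 15.5% + ¥2.11/unit.
Duty = ¥131,512.50 × 15.5% + 2,338 × ¥2.11 = ¥25,317.62.
Total = ¥4,167.52 + ¥13,673.22 + ¥76,240.79 + ¥25,317.62 = ¥119,399.15.

¥119,399.15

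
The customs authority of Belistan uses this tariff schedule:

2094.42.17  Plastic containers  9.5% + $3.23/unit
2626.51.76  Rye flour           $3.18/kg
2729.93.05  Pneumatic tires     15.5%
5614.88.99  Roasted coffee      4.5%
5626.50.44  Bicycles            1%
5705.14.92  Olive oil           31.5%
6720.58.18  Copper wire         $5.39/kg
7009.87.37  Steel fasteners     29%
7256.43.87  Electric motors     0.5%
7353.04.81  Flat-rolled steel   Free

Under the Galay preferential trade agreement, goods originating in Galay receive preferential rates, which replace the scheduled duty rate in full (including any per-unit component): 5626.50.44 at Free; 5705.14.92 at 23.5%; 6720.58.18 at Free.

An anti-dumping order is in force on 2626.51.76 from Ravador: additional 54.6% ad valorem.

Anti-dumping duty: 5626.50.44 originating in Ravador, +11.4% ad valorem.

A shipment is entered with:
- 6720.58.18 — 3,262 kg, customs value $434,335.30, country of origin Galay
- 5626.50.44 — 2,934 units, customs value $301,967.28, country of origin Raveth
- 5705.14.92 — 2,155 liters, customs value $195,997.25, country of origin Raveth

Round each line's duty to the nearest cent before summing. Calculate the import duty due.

Line 1 (6720.58.18, Galay, 3,262 kg, $434,335.30):
Base rate for 6720.58.18 is $5.39/kg.
Origin Galay qualifies under the Belistan–Galay agreement and 6720.58.18 is covered: preferential rate Free applies instead.
Duty = $434,335.30 × 0% = $0.00.
Line 2 (5626.50.44, Raveth, 2,934 units, $301,967.28):
Base rate for 5626.50.44 is 1%.
5626.50.44 has an FTA preferential rate, but origin Raveth is not Galay; base rate stands.
The additional-duty order on 5626.50.44 targets Ravador, not Raveth; it does not apply.
Duty = $301,967.28 × 1% = $3,019.67.
Line 3 (5705.14.92, Raveth, 2,155 liters, $195,997.25):
Base rate for 5705.14.92 is 31.5%.
5705.14.92 has an FTA preferential rate, but origin Raveth is not Galay; base rate stands.
Duty = $195,997.25 × 31.5% = $61,739.13.
Total = $0.00 + $3,019.67 + $61,739.13 = $64,758.80.

$64,758.80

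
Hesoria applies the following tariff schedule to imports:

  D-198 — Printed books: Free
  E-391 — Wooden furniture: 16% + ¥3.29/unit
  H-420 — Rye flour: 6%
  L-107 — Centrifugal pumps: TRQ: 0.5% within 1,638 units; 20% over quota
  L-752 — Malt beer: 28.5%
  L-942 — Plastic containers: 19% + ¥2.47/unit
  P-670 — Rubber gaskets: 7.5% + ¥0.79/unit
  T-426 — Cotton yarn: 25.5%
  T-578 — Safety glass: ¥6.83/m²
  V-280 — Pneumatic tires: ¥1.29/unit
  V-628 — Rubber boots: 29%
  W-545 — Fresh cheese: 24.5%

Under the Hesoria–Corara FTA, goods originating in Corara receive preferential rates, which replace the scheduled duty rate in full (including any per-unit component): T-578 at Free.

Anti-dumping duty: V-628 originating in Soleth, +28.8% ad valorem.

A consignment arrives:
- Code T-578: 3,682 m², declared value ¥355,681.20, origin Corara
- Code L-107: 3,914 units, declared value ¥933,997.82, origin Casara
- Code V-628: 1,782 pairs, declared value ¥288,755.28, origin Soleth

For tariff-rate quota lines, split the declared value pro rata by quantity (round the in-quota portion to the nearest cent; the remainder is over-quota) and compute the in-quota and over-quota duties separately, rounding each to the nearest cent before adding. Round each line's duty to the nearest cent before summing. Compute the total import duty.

¥277,479.31

Line 1 (T-578, Corara, 3,682 m², ¥355,681.20):
Base rate for T-578 is ¥6.83/m².
Origin Corara qualifies under the Hesoria–Corara agreement and T-578 is covered: preferential rate Free applies instead.
Duty = ¥355,681.20 × 0% = ¥0.00.
Line 2 (L-107, Casara, 3,914 units, ¥933,997.82):
Code L-107 is under a tariff-rate quota (threshold 1,638 units). In-quota: 1,638 units at 0.5%; over-quota: 2,276 units at 20%.
Pro-rata value split: in-quota = ¥933,997.82 × 1,638/3,914 = ¥390,875.94; over-quota = ¥933,997.82 − ¥390,875.94 = ¥543,121.88.
In-quota duty = ¥390,875.94 × 0.5% = ¥1,954.38. Over-quota duty = ¥543,121.88 × 20% = ¥108,624.38.
Line duty = ¥1,954.38 + ¥108,624.38 = ¥110,578.76.
Line 3 (V-628, Soleth, 1,782 pairs, ¥288,755.28):
Base rate for V-628 is 29%.
Additional duty on V-628 from Soleth: +28.8%. Applied ad valorem rate: 29% + 28.8% = 57.8%.
Duty = ¥288,755.28 × 57.8% = ¥166,900.55.
Total = ¥0.00 + ¥110,578.76 + ¥166,900.55 = ¥277,479.31.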